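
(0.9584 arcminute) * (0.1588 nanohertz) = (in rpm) 4.228e-13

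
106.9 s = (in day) 0.001237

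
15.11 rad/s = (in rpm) 144.3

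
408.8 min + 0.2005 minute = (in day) 0.284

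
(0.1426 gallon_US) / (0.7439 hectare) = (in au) 4.851e-19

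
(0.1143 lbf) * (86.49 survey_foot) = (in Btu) 0.0127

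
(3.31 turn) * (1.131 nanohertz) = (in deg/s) 1.348e-06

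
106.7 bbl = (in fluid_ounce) 5.736e+05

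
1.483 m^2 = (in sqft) 15.96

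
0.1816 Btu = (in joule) 191.6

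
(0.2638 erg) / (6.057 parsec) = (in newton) 1.411e-25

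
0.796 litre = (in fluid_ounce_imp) 28.02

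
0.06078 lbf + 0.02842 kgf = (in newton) 0.5491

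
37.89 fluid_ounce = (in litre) 1.121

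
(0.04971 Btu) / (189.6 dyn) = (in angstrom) 2.766e+14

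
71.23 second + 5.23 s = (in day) 0.000885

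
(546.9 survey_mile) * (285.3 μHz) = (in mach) 0.7375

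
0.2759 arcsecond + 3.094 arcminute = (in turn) 0.0001435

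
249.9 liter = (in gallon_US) 66.02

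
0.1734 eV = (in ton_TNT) 6.64e-30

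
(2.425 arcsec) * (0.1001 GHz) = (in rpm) 1.124e+04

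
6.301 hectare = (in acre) 15.57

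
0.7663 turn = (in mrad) 4815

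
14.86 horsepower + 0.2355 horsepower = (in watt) 1.126e+04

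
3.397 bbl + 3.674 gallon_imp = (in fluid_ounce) 1.883e+04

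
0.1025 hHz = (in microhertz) 1.025e+07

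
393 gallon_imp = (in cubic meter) 1.787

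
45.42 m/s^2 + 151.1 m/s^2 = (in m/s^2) 196.5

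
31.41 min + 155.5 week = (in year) 2.982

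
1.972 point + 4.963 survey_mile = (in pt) 2.264e+07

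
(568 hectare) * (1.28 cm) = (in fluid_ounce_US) 2.458e+09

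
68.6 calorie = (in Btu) 0.272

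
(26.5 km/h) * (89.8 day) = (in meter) 5.711e+07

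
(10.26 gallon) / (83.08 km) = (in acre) 1.155e-10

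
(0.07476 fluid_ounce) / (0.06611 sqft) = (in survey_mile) 2.237e-07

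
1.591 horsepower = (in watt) 1186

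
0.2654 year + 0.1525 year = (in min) 2.196e+05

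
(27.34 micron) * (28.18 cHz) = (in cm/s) 0.0007704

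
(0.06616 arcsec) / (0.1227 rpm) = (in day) 2.889e-10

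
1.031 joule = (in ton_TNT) 2.464e-10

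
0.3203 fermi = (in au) 2.141e-27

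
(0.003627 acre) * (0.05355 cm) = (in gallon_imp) 1.729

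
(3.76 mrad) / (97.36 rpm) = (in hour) 1.024e-07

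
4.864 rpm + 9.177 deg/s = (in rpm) 6.394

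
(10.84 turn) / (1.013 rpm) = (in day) 0.007431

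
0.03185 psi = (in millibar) 2.196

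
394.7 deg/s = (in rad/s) 6.889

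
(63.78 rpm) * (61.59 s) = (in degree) 2.357e+04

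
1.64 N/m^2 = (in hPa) 0.0164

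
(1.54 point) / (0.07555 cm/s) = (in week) 1.189e-06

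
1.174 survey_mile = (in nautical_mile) 1.02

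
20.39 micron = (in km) 2.039e-08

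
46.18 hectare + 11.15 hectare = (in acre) 141.7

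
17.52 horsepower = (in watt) 1.306e+04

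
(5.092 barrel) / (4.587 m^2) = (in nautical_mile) 9.53e-05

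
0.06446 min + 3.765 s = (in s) 7.633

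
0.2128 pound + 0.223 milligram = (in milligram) 9.652e+04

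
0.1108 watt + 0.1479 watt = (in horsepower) 0.0003469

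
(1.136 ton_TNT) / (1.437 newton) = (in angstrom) 3.308e+19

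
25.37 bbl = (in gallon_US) 1066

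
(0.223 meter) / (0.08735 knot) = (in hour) 0.001378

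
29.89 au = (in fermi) 4.471e+27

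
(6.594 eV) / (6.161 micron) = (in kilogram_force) 1.749e-14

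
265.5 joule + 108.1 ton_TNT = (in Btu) 4.287e+08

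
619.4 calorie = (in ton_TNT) 6.194e-07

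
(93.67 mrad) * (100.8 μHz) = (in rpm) 9.016e-05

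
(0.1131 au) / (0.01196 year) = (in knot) 8.72e+04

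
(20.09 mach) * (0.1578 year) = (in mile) 2.115e+07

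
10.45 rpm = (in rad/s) 1.094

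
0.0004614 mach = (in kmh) 0.5656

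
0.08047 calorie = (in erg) 3.367e+06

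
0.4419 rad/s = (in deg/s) 25.32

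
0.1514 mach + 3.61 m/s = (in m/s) 55.16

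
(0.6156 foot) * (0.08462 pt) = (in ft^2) 6.029e-05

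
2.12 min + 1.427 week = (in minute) 1.439e+04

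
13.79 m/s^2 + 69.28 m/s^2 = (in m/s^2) 83.07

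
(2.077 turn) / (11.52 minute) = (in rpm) 0.1803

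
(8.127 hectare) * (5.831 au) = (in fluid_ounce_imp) 2.495e+21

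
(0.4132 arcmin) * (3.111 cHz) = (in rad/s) 3.739e-06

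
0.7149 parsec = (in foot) 7.237e+16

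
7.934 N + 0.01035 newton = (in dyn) 7.944e+05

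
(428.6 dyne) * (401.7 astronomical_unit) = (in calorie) 6.156e+10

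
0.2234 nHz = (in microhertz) 0.0002234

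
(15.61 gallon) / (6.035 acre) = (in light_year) 2.557e-22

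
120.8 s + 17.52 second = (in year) 4.386e-06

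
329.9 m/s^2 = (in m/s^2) 329.9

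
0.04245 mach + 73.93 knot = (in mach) 0.1541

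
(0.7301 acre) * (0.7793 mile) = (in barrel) 2.331e+07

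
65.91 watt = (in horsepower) 0.08839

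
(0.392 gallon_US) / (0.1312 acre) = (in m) 2.795e-06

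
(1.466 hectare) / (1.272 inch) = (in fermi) 4.537e+20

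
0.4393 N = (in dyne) 4.393e+04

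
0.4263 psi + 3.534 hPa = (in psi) 0.4776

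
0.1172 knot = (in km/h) 0.2171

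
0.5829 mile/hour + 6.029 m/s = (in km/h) 22.64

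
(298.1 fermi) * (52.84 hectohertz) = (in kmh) 5.671e-09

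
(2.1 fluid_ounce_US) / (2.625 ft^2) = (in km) 2.547e-07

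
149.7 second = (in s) 149.7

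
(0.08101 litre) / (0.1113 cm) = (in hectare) 7.279e-06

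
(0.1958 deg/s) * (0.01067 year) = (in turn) 183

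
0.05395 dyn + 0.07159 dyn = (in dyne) 0.1255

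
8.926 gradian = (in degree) 8.033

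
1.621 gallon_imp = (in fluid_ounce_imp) 259.4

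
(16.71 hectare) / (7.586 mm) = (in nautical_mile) 1.189e+04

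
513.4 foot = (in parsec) 5.071e-15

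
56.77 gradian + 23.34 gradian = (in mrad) 1258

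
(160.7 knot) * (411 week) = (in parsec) 6.66e-07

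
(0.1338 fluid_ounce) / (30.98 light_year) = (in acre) 3.336e-27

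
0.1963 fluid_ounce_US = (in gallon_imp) 0.001277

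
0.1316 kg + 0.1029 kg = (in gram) 234.5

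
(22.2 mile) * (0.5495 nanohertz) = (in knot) 3.816e-05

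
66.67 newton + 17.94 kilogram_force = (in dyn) 2.426e+07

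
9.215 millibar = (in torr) 6.912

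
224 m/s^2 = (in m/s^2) 224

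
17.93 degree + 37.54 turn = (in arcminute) 8.119e+05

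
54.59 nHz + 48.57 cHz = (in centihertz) 48.57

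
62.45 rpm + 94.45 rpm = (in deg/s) 941.4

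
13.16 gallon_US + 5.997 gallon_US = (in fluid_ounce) 2452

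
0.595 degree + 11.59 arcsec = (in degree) 0.5982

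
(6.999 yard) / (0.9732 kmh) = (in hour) 0.006576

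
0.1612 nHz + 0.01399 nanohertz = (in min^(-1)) 1.051e-08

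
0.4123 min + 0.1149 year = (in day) 41.94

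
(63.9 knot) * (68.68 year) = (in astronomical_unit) 0.4759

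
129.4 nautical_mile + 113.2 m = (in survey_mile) 149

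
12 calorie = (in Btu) 0.04759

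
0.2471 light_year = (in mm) 2.338e+18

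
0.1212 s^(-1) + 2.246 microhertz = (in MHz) 1.212e-07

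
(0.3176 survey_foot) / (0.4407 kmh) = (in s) 0.7908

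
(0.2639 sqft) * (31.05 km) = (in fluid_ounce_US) 2.574e+07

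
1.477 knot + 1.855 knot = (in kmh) 6.171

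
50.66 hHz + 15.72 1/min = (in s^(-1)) 5066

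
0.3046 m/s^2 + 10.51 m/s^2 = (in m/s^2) 10.81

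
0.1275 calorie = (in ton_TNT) 1.275e-10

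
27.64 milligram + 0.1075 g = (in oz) 0.004767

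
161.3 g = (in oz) 5.69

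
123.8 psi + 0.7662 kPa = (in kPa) 854.3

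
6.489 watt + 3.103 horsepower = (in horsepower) 3.112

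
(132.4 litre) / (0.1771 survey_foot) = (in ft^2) 26.4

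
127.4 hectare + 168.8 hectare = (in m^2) 2.962e+06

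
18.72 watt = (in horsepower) 0.0251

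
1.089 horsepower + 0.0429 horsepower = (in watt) 844.1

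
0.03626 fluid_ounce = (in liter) 0.001072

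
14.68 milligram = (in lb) 3.236e-05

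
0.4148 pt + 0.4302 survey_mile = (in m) 692.3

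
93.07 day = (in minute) 1.34e+05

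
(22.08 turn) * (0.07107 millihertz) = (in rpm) 0.09415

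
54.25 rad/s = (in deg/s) 3108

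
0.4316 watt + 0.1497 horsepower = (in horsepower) 0.1503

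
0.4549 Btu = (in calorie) 114.7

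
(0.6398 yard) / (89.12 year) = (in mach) 6.113e-13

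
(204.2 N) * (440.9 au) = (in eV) 8.406e+34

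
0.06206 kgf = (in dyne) 6.086e+04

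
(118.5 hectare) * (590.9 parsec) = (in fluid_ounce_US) 7.306e+29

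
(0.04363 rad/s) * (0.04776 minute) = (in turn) 0.0199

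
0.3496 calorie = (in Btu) 0.001386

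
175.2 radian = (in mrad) 1.752e+05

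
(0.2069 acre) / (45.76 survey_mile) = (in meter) 0.01137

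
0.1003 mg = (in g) 0.0001003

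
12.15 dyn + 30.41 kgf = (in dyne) 2.982e+07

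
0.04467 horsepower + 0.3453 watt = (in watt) 33.66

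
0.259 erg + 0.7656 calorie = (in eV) 1.999e+19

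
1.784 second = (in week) 2.95e-06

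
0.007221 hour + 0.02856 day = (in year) 7.907e-05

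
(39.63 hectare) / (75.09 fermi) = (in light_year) 557.8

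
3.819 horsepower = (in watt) 2848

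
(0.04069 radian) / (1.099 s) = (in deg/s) 2.121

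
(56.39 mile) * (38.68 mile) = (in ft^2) 6.081e+10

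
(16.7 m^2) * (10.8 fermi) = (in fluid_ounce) 6.099e-09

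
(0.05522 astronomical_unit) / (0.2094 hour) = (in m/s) 1.096e+07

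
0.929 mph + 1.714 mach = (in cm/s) 5.84e+04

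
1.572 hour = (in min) 94.32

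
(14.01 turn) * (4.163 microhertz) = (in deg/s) 0.021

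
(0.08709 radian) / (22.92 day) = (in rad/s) 4.398e-08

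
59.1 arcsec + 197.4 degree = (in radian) 3.446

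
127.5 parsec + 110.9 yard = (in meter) 3.934e+18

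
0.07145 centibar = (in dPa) 714.5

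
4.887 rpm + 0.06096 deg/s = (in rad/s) 0.5128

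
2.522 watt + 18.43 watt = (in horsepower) 0.0281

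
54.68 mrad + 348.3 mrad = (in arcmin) 1385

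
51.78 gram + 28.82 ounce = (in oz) 30.65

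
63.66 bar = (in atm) 62.83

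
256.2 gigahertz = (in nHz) 2.562e+20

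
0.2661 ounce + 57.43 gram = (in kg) 0.06497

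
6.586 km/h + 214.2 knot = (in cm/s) 1.12e+04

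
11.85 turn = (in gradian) 4740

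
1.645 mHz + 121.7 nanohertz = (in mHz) 1.645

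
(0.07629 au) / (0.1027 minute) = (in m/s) 1.852e+09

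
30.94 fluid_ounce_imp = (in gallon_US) 0.2322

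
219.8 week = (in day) 1539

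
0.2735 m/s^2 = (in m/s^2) 0.2735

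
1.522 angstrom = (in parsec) 4.932e-27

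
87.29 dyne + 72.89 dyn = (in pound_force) 0.0003601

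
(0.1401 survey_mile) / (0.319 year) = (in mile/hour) 5.014e-05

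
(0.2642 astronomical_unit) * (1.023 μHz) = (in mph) 9.045e+04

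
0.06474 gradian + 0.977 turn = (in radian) 6.14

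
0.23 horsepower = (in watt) 171.5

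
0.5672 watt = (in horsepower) 0.0007606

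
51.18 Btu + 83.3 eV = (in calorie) 1.291e+04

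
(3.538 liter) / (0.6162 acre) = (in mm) 0.001419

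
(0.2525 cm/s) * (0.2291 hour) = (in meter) 2.083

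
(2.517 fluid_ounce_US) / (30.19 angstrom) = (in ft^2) 2.654e+05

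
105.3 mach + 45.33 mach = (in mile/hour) 1.147e+05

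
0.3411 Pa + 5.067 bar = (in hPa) 5067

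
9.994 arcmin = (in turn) 0.0004627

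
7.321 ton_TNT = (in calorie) 7.321e+09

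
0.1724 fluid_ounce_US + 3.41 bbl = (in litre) 542.2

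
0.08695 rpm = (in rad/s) 0.009105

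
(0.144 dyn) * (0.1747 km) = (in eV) 1.57e+15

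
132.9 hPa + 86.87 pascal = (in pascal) 1.338e+04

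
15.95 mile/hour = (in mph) 15.95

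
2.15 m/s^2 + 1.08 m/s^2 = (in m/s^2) 3.23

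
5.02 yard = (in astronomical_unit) 3.068e-11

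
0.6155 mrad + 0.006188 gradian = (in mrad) 0.7127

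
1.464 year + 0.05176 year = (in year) 1.516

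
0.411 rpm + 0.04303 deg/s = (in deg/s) 2.509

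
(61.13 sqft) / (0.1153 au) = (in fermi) 3.293e+05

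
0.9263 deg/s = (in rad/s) 0.01617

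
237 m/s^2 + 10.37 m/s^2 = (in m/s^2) 247.4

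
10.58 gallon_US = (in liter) 40.05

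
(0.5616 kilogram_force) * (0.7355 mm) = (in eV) 2.528e+16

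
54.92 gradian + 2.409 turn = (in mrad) 1.6e+04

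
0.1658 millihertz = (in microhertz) 165.8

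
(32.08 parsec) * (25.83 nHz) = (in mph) 5.72e+10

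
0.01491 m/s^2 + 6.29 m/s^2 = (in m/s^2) 6.305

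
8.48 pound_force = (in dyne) 3.772e+06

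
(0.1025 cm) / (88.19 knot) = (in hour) 6.276e-09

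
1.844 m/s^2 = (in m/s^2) 1.844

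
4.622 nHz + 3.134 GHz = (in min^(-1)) 1.88e+11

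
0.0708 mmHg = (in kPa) 0.009439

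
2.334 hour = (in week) 0.01389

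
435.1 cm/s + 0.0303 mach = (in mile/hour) 32.81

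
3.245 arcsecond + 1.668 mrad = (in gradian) 0.1072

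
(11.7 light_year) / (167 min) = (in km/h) 3.977e+13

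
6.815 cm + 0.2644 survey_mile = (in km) 0.4256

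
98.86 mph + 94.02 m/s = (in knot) 268.7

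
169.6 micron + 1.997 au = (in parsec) 9.682e-06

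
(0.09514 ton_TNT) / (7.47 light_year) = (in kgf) 5.744e-10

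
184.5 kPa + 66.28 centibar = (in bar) 2.508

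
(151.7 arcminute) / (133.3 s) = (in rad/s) 0.000331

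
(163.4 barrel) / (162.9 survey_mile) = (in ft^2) 0.001067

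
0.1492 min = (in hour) 0.002487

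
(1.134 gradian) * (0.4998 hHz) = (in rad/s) 0.8903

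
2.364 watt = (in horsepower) 0.00317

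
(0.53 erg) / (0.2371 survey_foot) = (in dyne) 0.07334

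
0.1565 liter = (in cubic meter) 0.0001565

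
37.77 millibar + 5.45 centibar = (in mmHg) 69.21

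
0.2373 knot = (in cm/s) 12.21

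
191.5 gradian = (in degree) 172.4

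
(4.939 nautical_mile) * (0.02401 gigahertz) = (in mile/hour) 4.913e+11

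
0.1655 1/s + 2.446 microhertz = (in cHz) 16.55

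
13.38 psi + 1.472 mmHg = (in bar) 0.9245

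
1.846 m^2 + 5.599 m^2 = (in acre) 0.00184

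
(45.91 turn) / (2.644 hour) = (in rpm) 0.2894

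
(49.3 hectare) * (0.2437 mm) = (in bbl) 755.7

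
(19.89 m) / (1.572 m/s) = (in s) 12.65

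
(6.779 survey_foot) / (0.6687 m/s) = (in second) 3.09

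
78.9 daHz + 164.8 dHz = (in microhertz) 8.055e+08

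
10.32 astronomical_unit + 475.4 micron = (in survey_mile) 9.593e+08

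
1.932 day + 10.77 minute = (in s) 1.676e+05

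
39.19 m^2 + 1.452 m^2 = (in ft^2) 437.5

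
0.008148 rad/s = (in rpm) 0.07781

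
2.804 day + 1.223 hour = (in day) 2.855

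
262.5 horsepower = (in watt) 1.957e+05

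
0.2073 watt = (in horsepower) 0.000278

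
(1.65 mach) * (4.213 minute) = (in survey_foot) 4.659e+05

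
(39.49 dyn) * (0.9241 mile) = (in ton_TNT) 1.404e-10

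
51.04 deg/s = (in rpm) 8.507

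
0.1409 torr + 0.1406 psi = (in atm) 0.009753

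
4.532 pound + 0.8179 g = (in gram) 2056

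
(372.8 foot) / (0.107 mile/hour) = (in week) 0.003928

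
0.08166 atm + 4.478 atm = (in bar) 4.62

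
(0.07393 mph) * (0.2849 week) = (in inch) 2.242e+05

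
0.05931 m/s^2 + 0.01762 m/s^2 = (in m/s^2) 0.07693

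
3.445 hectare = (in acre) 8.513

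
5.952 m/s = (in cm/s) 595.2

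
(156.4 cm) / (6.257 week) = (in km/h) 1.488e-06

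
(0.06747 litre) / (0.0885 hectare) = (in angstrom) 762.4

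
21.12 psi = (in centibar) 145.6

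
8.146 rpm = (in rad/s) 0.853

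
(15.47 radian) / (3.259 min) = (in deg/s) 4.533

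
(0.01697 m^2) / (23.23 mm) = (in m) 0.7305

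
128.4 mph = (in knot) 111.6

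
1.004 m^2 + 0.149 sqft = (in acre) 0.0002515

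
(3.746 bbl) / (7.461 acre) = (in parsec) 6.392e-22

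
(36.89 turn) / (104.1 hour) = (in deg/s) 0.03544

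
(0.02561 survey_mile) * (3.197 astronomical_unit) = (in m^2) 1.971e+13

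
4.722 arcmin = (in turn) 0.0002186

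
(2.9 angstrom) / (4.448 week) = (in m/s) 1.078e-16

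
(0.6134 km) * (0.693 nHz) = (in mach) 1.248e-09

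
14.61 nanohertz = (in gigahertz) 1.461e-17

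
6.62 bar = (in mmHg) 4965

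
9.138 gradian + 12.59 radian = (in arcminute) 4.377e+04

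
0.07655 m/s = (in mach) 0.0002248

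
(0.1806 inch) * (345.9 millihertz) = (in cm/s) 0.1587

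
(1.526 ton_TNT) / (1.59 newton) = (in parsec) 1.301e-07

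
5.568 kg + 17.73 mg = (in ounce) 196.4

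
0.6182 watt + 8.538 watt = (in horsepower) 0.01228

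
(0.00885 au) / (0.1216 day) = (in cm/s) 1.26e+07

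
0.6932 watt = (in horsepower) 0.0009296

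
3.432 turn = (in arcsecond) 4.448e+06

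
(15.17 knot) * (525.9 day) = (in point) 1.005e+12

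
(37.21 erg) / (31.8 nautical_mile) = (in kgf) 6.443e-12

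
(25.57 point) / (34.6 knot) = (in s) 0.0005068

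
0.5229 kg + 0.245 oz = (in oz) 18.69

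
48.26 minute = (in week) 0.004788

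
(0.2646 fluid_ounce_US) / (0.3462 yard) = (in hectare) 2.472e-09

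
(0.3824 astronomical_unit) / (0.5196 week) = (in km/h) 6.553e+05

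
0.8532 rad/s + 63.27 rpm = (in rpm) 71.42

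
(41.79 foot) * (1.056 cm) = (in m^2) 0.1345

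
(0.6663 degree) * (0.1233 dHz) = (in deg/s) 0.008215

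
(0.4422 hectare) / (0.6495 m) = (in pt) 1.93e+07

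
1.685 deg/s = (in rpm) 0.2808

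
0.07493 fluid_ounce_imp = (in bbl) 1.339e-05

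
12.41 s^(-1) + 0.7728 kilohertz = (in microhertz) 7.852e+08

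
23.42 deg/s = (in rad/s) 0.4088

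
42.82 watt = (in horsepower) 0.05742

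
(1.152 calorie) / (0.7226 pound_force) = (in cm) 150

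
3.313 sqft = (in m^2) 0.3078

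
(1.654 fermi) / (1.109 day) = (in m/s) 1.726e-20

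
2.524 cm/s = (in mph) 0.05646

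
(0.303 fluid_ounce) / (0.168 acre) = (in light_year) 1.393e-24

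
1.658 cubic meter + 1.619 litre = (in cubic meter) 1.66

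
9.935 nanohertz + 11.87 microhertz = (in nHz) 1.188e+04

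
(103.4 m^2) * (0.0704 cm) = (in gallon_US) 19.23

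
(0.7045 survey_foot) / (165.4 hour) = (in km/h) 1.298e-06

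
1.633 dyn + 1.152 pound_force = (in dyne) 5.124e+05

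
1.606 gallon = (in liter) 6.079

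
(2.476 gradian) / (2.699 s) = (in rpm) 0.1376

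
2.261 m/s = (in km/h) 8.14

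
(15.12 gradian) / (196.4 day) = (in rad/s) 1.4e-08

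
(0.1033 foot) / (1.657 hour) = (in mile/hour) 1.181e-05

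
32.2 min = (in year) 6.126e-05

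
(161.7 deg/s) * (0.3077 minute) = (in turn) 8.293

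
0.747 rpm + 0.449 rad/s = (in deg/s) 30.21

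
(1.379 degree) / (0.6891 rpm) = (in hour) 9.265e-05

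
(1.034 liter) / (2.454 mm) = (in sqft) 4.535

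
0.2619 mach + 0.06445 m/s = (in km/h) 321.3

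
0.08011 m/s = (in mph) 0.1792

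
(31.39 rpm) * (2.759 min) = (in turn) 86.61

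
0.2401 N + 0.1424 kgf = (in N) 1.637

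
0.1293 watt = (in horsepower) 0.0001734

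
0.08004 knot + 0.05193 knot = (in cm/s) 6.789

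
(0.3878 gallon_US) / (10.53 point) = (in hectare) 3.952e-05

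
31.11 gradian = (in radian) 0.4887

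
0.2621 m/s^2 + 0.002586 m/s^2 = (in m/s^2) 0.2647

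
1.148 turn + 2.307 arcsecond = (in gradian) 459.2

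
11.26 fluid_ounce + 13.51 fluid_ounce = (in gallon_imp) 0.1611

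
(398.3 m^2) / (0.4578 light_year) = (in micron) 9.196e-08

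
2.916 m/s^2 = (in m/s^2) 2.916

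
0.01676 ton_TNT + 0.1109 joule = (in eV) 4.377e+26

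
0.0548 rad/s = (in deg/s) 3.14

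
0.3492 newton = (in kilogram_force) 0.03561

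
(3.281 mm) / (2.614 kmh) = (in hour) 1.255e-06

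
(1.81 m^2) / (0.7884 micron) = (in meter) 2.296e+06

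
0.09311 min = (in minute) 0.09311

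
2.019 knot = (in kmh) 3.739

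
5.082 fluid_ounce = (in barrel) 0.0009453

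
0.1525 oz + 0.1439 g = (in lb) 0.009848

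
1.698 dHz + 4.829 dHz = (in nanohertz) 6.527e+08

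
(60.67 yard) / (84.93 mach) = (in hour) 5.329e-07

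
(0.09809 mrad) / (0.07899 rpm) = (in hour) 3.294e-06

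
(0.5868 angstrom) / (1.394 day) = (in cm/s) 4.872e-14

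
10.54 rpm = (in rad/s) 1.104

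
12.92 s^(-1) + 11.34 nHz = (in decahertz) 1.292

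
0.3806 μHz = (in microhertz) 0.3806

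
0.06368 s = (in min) 0.001061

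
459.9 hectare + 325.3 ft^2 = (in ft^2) 4.95e+07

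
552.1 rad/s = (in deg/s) 3.163e+04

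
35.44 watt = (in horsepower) 0.04753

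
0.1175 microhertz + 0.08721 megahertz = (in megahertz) 0.08721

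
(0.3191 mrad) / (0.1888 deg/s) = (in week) 1.601e-07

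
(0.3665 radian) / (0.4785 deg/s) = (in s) 43.88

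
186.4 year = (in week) 9719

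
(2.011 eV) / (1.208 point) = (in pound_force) 1.7e-16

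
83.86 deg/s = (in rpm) 13.98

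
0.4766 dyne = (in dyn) 0.4766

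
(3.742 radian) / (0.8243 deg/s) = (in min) 4.335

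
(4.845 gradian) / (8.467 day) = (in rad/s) 1.04e-07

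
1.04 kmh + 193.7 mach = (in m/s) 6.596e+04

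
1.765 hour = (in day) 0.07354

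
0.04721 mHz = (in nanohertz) 4.721e+04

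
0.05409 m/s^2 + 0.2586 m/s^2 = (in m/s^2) 0.3127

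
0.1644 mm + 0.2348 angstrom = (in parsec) 5.328e-21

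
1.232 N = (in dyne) 1.232e+05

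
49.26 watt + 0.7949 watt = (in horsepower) 0.06712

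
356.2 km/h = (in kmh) 356.2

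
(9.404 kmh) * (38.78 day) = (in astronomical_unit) 5.851e-05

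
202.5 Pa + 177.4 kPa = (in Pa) 1.776e+05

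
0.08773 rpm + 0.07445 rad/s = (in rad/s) 0.08364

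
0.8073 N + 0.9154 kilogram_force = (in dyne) 9.784e+05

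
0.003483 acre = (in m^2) 14.1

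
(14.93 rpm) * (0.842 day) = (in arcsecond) 2.346e+10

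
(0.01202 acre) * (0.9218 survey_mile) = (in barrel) 4.539e+05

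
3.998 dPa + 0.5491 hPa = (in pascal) 55.31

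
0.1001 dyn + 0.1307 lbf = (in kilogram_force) 0.05928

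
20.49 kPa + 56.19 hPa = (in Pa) 2.611e+04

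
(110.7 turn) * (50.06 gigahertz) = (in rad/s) 3.482e+13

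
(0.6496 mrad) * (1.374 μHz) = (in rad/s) 8.926e-10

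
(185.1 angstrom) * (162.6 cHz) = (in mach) 8.839e-11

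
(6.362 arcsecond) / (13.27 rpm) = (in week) 3.67e-11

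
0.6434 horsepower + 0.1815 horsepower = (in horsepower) 0.8249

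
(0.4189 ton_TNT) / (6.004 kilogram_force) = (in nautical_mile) 1.607e+04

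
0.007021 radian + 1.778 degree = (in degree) 2.18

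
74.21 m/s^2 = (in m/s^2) 74.21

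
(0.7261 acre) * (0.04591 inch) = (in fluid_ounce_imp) 1.206e+05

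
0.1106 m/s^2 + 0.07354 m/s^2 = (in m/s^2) 0.1841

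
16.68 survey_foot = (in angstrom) 5.084e+10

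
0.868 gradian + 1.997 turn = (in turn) 1.999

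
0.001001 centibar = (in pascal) 1.001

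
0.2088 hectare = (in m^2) 2088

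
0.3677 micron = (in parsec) 1.192e-23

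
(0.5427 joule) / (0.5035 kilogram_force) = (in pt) 311.6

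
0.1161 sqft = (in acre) 2.665e-06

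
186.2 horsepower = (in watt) 1.388e+05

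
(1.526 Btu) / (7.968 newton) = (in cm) 2.021e+04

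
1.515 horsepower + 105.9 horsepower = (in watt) 8.01e+04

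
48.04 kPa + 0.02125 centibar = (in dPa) 4.806e+05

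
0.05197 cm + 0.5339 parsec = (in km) 1.647e+13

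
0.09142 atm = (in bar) 0.09263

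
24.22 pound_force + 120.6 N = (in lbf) 51.33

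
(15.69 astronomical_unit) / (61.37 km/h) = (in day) 1.594e+06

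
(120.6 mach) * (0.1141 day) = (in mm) 4.048e+11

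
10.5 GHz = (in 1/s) 1.05e+10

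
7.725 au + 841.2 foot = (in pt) 3.276e+15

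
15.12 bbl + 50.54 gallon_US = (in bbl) 16.32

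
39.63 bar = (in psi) 574.8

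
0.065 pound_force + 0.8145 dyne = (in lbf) 0.065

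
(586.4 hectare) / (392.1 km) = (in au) 9.997e-11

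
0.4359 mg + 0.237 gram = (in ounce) 0.008375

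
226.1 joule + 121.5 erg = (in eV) 1.411e+21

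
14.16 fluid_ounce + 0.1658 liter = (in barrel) 0.003677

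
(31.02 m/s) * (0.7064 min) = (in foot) 4313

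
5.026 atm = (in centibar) 509.3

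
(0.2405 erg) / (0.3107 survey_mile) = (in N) 4.81e-11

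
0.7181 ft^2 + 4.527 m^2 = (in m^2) 4.594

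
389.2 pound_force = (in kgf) 176.5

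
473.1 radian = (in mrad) 4.731e+05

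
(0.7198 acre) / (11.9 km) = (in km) 0.0002448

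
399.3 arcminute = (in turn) 0.01849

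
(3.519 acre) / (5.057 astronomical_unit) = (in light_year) 1.99e-24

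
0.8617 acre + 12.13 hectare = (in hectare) 12.48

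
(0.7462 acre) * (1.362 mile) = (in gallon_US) 1.749e+09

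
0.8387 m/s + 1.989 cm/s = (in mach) 0.002522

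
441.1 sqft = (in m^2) 40.98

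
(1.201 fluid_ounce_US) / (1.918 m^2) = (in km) 1.852e-08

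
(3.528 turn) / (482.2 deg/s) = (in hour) 0.0007316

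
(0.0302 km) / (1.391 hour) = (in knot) 0.01172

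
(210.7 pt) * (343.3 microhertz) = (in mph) 5.708e-05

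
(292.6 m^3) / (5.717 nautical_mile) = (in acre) 6.829e-06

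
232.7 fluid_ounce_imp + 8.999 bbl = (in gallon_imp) 316.2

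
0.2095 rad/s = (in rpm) 2.001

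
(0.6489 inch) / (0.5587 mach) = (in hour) 2.407e-08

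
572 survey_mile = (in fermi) 9.205e+20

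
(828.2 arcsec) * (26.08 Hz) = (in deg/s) 6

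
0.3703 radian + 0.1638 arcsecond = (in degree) 21.22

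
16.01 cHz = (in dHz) 1.601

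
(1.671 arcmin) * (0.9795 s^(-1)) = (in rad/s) 0.0004761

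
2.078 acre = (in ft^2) 9.052e+04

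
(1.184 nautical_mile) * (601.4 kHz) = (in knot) 2.563e+09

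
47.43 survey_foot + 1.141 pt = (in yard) 15.81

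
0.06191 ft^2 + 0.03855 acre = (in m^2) 156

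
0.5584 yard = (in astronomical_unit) 3.413e-12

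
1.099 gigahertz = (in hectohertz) 1.099e+07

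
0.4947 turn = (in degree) 178.1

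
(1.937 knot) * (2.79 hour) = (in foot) 3.284e+04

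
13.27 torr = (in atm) 0.01746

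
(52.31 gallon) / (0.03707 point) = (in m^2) 1.514e+04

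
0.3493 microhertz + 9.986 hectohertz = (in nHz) 9.986e+11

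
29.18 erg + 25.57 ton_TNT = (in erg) 1.07e+18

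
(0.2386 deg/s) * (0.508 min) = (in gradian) 8.081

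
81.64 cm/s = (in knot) 1.587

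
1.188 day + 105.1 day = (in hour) 2551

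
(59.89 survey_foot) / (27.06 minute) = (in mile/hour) 0.02515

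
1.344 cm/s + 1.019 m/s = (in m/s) 1.032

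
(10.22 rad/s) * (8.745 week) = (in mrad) 5.405e+10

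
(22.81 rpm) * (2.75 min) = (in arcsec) 8.129e+07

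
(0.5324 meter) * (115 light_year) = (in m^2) 5.792e+17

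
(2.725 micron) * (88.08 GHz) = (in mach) 704.9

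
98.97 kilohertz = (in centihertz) 9.897e+06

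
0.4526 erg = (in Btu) 4.29e-11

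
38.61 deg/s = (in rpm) 6.435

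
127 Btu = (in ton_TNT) 3.202e-05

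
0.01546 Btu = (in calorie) 3.898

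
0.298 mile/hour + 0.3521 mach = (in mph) 268.5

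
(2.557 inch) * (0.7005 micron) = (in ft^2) 4.897e-07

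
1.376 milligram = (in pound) 3.034e-06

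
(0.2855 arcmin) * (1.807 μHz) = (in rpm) 1.433e-09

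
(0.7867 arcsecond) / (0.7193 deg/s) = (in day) 3.516e-09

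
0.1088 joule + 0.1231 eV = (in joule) 0.1088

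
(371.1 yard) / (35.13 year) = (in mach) 8.995e-10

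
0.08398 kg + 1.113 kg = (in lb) 2.639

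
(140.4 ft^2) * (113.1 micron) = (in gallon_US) 0.3897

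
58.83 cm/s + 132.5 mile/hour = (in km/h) 215.4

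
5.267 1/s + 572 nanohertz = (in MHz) 5.267e-06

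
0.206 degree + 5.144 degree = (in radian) 0.09338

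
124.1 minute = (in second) 7446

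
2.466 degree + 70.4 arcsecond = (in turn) 0.006904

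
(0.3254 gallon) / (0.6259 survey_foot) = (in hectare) 6.457e-07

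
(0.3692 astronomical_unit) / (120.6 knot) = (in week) 1472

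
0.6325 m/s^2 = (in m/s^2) 0.6325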